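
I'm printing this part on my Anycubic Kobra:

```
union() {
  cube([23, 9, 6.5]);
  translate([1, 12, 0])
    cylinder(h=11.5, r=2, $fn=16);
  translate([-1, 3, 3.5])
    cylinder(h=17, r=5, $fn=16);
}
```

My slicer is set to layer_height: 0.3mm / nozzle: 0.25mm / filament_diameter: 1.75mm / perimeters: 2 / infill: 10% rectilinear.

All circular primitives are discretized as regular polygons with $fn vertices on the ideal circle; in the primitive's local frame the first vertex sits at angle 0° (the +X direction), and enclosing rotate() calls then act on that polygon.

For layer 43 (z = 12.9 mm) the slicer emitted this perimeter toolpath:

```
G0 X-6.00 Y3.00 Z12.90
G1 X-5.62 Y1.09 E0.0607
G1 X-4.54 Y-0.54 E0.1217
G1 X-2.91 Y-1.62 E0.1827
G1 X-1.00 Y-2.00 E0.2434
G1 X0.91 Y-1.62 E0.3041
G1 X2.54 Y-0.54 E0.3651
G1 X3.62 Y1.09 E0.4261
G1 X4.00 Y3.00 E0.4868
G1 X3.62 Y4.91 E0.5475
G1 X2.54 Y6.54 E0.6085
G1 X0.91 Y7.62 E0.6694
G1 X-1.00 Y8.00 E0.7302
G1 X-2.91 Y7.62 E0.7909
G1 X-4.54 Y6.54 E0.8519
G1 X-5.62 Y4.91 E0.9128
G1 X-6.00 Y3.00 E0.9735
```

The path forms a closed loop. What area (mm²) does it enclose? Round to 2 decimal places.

Apply the shoelace formula to the sequence of (X, Y) vertices; enclosed area = 76.57 mm².

76.57 mm²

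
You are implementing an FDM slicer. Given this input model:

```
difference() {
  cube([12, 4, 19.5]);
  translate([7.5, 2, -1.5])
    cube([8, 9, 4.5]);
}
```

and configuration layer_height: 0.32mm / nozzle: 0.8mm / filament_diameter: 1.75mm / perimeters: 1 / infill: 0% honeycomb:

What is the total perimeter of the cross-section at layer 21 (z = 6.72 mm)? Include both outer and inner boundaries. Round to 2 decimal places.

32.00 mm

At z = 6.72 mm: the 12×4 cube contributes its full rectangle (perimeter 32.00 mm); the cube at (7.5, 2) does not reach this height (z outside [-1.5, 3]); Subtracting the remaining from the first: none of the subtracted shapes is present at this height, so the 12×4 cube is unchanged — boundary = 32.00 mm. Overall, the cross-section is a single solid region. Total boundary length (outer) = 32.00 mm.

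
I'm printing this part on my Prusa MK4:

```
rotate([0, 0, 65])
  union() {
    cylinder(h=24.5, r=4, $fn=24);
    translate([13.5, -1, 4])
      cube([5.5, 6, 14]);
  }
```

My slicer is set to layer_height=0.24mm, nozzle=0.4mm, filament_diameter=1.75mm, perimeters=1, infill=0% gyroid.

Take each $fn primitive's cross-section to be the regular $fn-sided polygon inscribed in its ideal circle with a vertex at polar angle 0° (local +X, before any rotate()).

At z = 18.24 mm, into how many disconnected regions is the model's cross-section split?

At z = 18.24 mm: the cylinder: section is a regular 24-gon, circumradius r=4; the cube at (13.5, -1) does not reach this height (z outside [4, 18]); Taking the union: only the r=4 cylinder is present, so the union is just that shape — 1 connected region; (whole slice rotated 65° about Z — lengths, areas and connectivity unchanged). The result has 1 disconnected region.

1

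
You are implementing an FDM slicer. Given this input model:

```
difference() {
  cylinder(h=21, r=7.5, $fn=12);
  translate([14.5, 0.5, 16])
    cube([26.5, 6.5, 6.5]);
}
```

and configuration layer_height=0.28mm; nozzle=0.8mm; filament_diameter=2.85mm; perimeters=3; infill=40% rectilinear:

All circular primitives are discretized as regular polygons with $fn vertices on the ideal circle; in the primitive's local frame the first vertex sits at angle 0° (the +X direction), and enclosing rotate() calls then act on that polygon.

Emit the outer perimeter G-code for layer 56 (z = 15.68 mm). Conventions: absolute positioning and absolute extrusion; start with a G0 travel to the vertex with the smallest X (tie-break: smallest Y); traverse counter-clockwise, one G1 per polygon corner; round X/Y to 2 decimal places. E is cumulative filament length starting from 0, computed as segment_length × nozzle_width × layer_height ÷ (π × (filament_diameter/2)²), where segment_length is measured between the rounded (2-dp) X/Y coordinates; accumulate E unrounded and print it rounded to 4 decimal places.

G0 X-7.50 Y0.00 Z15.68
G1 X-6.50 Y-3.75 E0.1363
G1 X-3.75 Y-6.50 E0.2728
G1 X0.00 Y-7.50 E0.4091
G1 X3.75 Y-6.50 E0.5454
G1 X6.50 Y-3.75 E0.6819
G1 X7.50 Y0.00 E0.8182
G1 X6.50 Y3.75 E0.9545
G1 X3.75 Y6.50 E1.0910
G1 X0.00 Y7.50 E1.2273
G1 X-3.75 Y6.50 E1.3636
G1 X-6.50 Y3.75 E1.5002
G1 X-7.50 Y0.00 E1.6364

At z = 15.68 mm: the cylinder: section is a regular 12-gon, circumradius r=7.5; the cube at (14.5, 0.5) is not intersected at this z (z outside [16, 22.5]); Subtracting the remaining from the first: none of the subtracted shapes is present at this height, so the r=7.5 cylinder is unchanged — 1 connected region. The outline is a single polygon with 12 vertices. Extrusion per mm of travel: 0.8 × 0.28 / (π × 1.425²) = 0.035113. Accumulating E over each segment gives final E = 1.6364.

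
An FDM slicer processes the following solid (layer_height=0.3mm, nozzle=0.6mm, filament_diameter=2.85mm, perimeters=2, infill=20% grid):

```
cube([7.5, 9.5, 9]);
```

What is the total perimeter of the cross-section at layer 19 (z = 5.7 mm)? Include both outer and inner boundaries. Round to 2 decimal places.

34.00 mm

At z = 5.7 mm: the cube is present — its section is the full 7.5×9.5 rectangle (perimeter 34.00 mm). Overall, the cross-section is a single solid region. Total boundary length (outer) = 34.00 mm.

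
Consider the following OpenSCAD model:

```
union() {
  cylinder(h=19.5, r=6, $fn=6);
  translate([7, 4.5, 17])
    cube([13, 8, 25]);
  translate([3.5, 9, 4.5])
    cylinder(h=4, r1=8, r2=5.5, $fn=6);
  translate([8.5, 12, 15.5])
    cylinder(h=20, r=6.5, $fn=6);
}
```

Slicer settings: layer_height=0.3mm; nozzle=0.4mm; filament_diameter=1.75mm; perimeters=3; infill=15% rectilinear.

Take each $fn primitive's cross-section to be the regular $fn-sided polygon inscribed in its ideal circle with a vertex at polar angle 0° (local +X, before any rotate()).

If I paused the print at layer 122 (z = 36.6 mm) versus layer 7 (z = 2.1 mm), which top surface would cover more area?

layer 122 (z = 36.6 mm)

Layer 122 (z = 36.6): the cylinder does not reach this height (z outside [0, 19.5]); the cube at (7, 4.5) (footprint 13×8) is included at this height (area 104.00 mm²); the cone at (3.5, 9) is not intersected at this z (z outside [4.5, 8.5]); the cylinder at (8.5, 12) does not reach this height (z outside [15.5, 35.5]); Taking the union: only the 13×8 cube at (7, 4.5) is present, so the union is just that shape — area = 104.00 mm². So its area = 104.00 mm². Layer 7 (z = 2.1): the cylinder: section is a regular 6-gon, circumradius r=6 (area = (6/2)·6.000²·sin(360°/6) = 93.53 mm²); the cube at (7, 4.5) does not reach this height (z outside [17, 42]); the cone at (3.5, 9) is not intersected at this z (z outside [4.5, 8.5]); the cylinder at (8.5, 12) is absent (z outside [15.5, 35.5]); Taking the union: only the r=6 cylinder is present, so the union is just that shape — area = 93.53 mm². So its area = 93.53 mm². Layer 122 is larger (104.00 vs 93.53 mm²).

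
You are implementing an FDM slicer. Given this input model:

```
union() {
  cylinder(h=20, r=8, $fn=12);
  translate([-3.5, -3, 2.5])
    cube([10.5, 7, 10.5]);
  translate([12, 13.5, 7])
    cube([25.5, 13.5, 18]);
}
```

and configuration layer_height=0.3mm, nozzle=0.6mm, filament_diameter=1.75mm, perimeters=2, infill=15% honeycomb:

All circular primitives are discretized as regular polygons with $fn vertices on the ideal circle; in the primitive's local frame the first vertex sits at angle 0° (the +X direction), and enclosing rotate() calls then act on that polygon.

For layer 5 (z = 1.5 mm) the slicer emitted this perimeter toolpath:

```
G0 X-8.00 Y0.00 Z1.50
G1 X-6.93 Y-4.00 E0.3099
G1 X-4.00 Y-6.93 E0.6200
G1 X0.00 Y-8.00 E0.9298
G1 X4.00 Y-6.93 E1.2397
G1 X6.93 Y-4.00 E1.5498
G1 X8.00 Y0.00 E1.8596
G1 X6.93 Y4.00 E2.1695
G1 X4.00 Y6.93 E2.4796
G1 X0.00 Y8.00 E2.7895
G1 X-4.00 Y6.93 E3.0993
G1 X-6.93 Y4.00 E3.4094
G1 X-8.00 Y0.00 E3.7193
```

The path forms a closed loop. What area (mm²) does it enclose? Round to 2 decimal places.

Apply the shoelace formula to the sequence of (X, Y) vertices; enclosed area = 192.05 mm².

192.05 mm²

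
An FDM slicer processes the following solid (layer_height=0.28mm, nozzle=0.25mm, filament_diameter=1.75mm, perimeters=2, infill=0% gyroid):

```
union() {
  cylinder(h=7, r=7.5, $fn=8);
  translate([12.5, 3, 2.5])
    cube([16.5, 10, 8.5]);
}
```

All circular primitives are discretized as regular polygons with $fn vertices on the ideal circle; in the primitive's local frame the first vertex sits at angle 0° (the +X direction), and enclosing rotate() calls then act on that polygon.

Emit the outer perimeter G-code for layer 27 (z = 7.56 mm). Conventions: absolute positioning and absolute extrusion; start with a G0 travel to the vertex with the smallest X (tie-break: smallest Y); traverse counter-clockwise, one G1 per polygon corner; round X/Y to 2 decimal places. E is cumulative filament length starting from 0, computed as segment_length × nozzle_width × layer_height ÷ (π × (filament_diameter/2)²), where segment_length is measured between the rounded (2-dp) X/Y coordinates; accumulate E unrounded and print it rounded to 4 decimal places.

G0 X12.50 Y3.00 Z7.56
G1 X29.00 Y3.00 E0.4802
G1 X29.00 Y13.00 E0.7712
G1 X12.50 Y13.00 E1.2514
G1 X12.50 Y3.00 E1.5424

At z = 7.56 mm: the cylinder is absent (z outside [0, 7]); the 16.5×10 cube at (12.5, 3) contributes its full rectangle; Combining (union): only the 16.5×10 cube at (12.5, 3) is present, so the union is just that shape — 1 connected region. The outline is a single polygon with 4 vertices. Extrusion per mm of travel: 0.25 × 0.28 / (π × 0.875²) = 0.029103. Accumulating E over each segment gives final E = 1.5424.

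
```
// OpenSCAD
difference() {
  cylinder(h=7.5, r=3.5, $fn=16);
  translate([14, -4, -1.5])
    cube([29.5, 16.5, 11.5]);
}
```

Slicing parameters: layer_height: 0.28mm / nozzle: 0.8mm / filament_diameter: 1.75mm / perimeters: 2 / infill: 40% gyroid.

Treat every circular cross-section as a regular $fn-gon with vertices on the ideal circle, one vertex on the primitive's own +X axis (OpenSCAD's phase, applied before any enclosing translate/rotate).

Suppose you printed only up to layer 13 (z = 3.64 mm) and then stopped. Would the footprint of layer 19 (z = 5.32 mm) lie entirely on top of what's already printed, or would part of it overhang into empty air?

entirely on top

Compare the two slices. At z = 3.64: the r=3.5 cylinder gives a regular 16-gon of circumradius 3.5 (constant along its height) (area = (16/2)·3.500²·sin(360°/16) = 37.50 mm²); the cube at (14, -4) is present — its section is the full 29.5×16.5 rectangle (area 486.75 mm²); Subtracting the remaining from the first: starting from the r=3.5 cylinder (37.50 mm²), the 29.5×16.5 cube at (14, -4) misses the remaining region (no effect) — area = 37.50 mm². At z = 5.32: the cylinder: section is a regular 16-gon, circumradius r=3.5 (area = (16/2)·3.500²·sin(360°/16) = 37.50 mm²); the cube at (14, -4) is present — its section is the full 29.5×16.5 rectangle (area 486.75 mm²); Subtracting the remaining from the first: starting from the r=3.5 cylinder (37.50 mm²), the 29.5×16.5 cube at (14, -4) misses the remaining region (no effect) — area = 37.50 mm². Checking containment: the cross-section at z = 5.32 is a subset of the cross-section at z = 3.64.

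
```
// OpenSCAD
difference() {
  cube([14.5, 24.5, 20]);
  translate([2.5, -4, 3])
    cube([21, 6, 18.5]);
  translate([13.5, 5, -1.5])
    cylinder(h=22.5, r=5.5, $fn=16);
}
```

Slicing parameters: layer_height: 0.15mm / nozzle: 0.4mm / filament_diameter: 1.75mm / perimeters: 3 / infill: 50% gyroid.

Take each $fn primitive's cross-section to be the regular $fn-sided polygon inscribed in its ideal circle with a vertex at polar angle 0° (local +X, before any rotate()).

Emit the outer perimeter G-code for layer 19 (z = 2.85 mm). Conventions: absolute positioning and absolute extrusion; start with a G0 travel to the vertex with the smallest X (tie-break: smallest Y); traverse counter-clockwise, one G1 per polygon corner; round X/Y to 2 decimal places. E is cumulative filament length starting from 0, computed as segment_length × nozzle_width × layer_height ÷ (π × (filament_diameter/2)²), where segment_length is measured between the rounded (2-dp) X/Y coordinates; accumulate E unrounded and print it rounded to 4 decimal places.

G0 X0.00 Y0.00 Z2.85
G1 X11.27 Y0.00 E0.2811
G1 X9.61 Y1.11 E0.3309
G1 X8.42 Y2.90 E0.3846
G1 X8.00 Y5.00 E0.4380
G1 X8.42 Y7.10 E0.4914
G1 X9.61 Y8.89 E0.5450
G1 X11.40 Y10.08 E0.5986
G1 X13.50 Y10.50 E0.6521
G1 X14.50 Y10.30 E0.6775
G1 X14.50 Y24.50 E1.0317
G1 X0.00 Y24.50 E1.3934
G1 X0.00 Y0.00 E2.0046

At z = 2.85 mm: the cube is present — its section is the full 14.5×24.5 rectangle; the cube at (2.5, -4) does not reach this height (z outside [3, 21.5]); the r=5.5 cylinder at (13.5, 5) contributes a regular 16-gon of circumradius 5.5; Taking the first minus the rest: starting from the 14.5×24.5 cube, the r=5.5 cylinder at (13.5, 5) partially overlaps it — only the 56.09 mm² overlap (of its 92.61 mm²) is removed, clipping the outline — 1 connected region. The outline is a single polygon with 12 vertices. Extrusion per mm of travel: 0.4 × 0.15 / (π × 0.875²) = 0.024945. Accumulating E over each segment gives final E = 2.0046.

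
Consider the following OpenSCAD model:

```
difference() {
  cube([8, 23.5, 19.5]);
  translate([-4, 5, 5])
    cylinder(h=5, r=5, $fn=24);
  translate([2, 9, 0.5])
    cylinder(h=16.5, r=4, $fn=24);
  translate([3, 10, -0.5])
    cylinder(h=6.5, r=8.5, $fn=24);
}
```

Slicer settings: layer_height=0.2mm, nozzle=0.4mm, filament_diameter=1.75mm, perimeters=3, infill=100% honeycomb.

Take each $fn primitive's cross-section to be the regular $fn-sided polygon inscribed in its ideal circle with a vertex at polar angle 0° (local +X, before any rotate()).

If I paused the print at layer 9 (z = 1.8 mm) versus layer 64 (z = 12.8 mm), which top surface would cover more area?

layer 64 (z = 12.8 mm)

Layer 9 (z = 1.8): the 8×23.5 cube contributes its full rectangle (area 188.00 mm²); the cylinder at (-4, 5) is not intersected at this z (z outside [5, 10]); the r=4 cylinder at (2, 9) contributes a regular 24-gon of circumradius 4 (area = (24/2)·4.000²·sin(360°/24) = 49.69 mm²); the r=8.5 cylinder at (3, 10) contributes a regular 24-gon of circumradius 8.5 (area = (24/2)·8.500²·sin(360°/24) = 224.40 mm²); Taking the first minus the rest: starting from the 8×23.5 cube (188.00 mm²), the r=4 cylinder at (2, 9) partially overlaps it — only the 40.06 mm² overlap (of its 49.69 mm²) is removed, clipping the outline; the r=8.5 cylinder at (3, 10) partially overlaps it — only the 88.87 mm² overlap (of its 224.40 mm²) is removed, clipping the outline — area = 59.07 mm². So its area = 59.07 mm². Layer 64 (z = 12.8): the 8×23.5 cube contributes its full rectangle (area 188.00 mm²); the cylinder at (-4, 5) is absent (z outside [5, 10]); the cylinder at (2, 9): section is a regular 24-gon, circumradius r=4 (area = (24/2)·4.000²·sin(360°/24) = 49.69 mm²); the cylinder at (3, 10) does not reach this height (z outside [-0.5, 6]); Taking the first minus the rest: starting from the 8×23.5 cube (188.00 mm²), the r=4 cylinder at (2, 9) partially overlaps it — only the 40.06 mm² overlap (of its 49.69 mm²) is removed, clipping the outline — area = 147.94 mm². So its area = 147.94 mm². Layer 64 is larger (147.94 vs 59.07 mm²).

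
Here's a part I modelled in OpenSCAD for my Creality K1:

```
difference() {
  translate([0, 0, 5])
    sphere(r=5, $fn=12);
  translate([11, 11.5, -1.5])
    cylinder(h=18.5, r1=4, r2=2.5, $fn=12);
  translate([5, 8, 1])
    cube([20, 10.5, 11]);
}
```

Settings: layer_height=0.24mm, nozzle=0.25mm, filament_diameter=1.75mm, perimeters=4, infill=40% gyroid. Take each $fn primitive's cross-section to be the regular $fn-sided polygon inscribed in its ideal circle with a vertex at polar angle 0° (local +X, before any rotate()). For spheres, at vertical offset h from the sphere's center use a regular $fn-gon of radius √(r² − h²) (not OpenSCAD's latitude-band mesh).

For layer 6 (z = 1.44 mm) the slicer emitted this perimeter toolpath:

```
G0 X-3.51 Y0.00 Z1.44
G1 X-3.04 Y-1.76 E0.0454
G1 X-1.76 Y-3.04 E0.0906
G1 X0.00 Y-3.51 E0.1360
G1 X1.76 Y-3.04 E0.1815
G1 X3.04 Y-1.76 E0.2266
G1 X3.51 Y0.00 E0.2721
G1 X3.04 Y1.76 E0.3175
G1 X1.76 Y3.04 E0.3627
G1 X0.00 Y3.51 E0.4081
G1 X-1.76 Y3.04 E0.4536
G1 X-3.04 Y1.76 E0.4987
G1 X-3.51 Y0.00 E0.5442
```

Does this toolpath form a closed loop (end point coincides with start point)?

Start point (G0): (-3.51, 0.00). End point (last G1): the path returns to the start — closed.

yes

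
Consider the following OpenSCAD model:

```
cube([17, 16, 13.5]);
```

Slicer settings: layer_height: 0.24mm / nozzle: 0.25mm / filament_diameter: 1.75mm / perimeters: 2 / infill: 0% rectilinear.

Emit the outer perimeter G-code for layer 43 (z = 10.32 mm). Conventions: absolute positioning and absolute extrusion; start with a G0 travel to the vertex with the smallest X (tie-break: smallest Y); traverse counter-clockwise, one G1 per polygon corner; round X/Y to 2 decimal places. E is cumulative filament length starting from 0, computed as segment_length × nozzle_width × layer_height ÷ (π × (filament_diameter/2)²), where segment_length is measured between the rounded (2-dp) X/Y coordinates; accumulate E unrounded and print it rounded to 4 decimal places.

G0 X0.00 Y0.00 Z10.32
G1 X17.00 Y0.00 E0.4241
G1 X17.00 Y16.00 E0.8232
G1 X0.00 Y16.00 E1.2473
G1 X0.00 Y0.00 E1.6464

At z = 10.32 mm: the cube is present — its section is the full 17×16 rectangle. The outline is a single polygon with 4 vertices. Extrusion per mm of travel: 0.25 × 0.24 / (π × 0.875²) = 0.024945. Accumulating E over each segment gives final E = 1.6464.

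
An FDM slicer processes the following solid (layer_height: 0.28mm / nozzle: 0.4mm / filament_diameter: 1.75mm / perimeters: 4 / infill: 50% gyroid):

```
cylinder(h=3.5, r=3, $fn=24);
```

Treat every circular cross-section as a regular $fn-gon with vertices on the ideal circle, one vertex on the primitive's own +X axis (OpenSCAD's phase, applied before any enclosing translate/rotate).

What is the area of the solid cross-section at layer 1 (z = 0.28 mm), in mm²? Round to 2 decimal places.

27.95 mm²

At z = 0.28 mm: the r=3 cylinder gives a regular 24-gon of circumradius 3 (constant along its height) (area = (24/2)·3.000²·sin(360°/24) = 27.95 mm²). Overall, the cross-section is a single solid region. Net area = 27.95 mm².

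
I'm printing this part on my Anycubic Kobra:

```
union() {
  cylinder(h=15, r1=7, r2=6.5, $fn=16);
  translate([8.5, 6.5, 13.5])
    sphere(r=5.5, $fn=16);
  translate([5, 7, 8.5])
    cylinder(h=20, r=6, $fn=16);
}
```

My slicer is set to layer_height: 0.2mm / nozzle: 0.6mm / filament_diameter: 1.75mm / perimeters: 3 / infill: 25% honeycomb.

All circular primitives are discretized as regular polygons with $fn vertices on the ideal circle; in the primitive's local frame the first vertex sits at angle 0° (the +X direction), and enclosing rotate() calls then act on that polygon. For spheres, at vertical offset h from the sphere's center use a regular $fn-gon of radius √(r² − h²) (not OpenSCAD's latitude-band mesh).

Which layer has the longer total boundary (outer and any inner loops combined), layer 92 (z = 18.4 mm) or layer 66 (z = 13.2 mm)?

Layer 92 (z = 18.4): the cone is absent (z outside [0, 15]); the r=5.5 sphere at (8.5, 6.5) slices to a regular 16-gon of circumradius 2.498 (√(r²−h²) with h=4.9 from center) (perimeter = 2·16·2.498·sin(180°/16) = 15.59 mm); the cylinder at (5, 7): section is a regular 16-gon, circumradius r=6 (perimeter = 2·16·6.000·sin(180°/16) = 37.46 mm); Taking the union: the regions partially overlap (shared area 18.99 mm²), so the edge portions inside another operand are dropped and the merged outline is re-measured after clipping — boundary = 37.50 mm. So its perimeter = 37.50 mm. Layer 66 (z = 13.2): the cone contributes a regular 16-gon of circumradius 6.560 (interpolated between r1=7 and r2=6.5 at t=0.880) (perimeter = 2·16·6.560·sin(180°/16) = 40.95 mm); the r=5.5 sphere at (8.5, 6.5) contributes a regular 16-gon of circumradius √(5.5²−0.3²) = 5.492 (perimeter = 2·16·5.492·sin(180°/16) = 34.28 mm); the r=6 cylinder at (5, 7) contributes a regular 16-gon of circumradius 6 (perimeter = 2·16·6.000·sin(180°/16) = 37.46 mm); Merging all regions: the regions partially overlap (shared area 84.77 mm²), so the edge portions inside another operand are dropped and the merged outline is re-measured after clipping — boundary = 64.21 mm. So its perimeter = 64.21 mm. Layer 66 is larger (64.21 vs 37.50 mm).

layer 66 (z = 13.2 mm)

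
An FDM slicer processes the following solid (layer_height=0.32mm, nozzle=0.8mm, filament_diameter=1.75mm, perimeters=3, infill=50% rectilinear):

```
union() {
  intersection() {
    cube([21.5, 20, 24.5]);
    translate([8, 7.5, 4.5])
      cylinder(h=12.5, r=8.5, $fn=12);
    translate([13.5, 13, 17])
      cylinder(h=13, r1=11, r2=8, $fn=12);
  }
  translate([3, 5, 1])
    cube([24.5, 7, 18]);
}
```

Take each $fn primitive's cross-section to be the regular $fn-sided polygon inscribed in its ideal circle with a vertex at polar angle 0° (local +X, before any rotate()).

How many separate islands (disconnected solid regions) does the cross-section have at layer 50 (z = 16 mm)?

1

At z = 16 mm: the 21.5×20 cube contributes its full rectangle; the r=8.5 cylinder at (8, 7.5) gives a regular 12-gon of circumradius 8.5 (constant along its height); the cone at (13.5, 13) is not intersected at this z (z outside [17, 30]); After intersecting: at least one operand is absent at this height, so nothing remains; the cube at (3, 5) is present — its section is the full 24.5×7 rectangle; Taking the union: only the 24.5×7 cube at (3, 5) is present, so the union is just that shape — 1 connected region. Overall, the cross-section is a single solid region. Island count = 1.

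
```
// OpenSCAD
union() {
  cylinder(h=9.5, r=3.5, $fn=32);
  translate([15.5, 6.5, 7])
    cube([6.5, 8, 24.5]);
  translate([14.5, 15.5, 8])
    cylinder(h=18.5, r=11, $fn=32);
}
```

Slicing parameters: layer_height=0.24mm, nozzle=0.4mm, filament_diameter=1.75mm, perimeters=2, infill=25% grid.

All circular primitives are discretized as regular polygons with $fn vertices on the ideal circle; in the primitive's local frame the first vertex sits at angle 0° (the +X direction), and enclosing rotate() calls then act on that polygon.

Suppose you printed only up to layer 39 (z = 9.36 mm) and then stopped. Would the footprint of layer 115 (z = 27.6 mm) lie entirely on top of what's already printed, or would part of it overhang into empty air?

Compare the two slices. At z = 9.36: the r=3.5 cylinder contributes a regular 32-gon of circumradius 3.5 (area = (32/2)·3.500²·sin(360°/32) = 38.24 mm²); the 6.5×8 cube at (15.5, 6.5) contributes its full rectangle (area 52.00 mm²); the cylinder at (14.5, 15.5): section is a regular 32-gon, circumradius r=11 (area = (32/2)·11.000²·sin(360°/32) = 377.69 mm²); Taking the union: the regions partially overlap — summed areas 467.93 mm² minus the doubly-counted overlap 51.40 mm² gives 416.53 mm² — area = 416.53 mm². At z = 27.6: the cylinder is not intersected at this z (z outside [0, 9.5]); the cube at (15.5, 6.5) is present — its section is the full 6.5×8 rectangle (area 52.00 mm²); the cylinder at (14.5, 15.5) is absent (z outside [8, 26.5]); Merging all regions: only the 6.5×8 cube at (15.5, 6.5) is present, so the union is just that shape — area = 52.00 mm². Checking containment: the cross-section at z = 27.6 is a subset of the cross-section at z = 9.36.

entirely on top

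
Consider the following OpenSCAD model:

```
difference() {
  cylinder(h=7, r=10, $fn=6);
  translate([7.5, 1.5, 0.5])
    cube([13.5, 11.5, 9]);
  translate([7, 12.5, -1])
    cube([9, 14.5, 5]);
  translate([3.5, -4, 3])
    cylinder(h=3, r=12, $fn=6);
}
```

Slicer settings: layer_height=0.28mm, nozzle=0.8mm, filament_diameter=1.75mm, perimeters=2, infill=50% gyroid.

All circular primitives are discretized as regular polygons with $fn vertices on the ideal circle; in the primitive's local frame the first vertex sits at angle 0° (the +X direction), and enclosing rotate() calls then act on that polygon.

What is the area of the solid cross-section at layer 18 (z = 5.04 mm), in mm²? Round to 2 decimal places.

56.28 mm²

At z = 5.04 mm: the cylinder: section is a regular 6-gon, circumradius r=10 (area = (6/2)·10.000²·sin(360°/6) = 259.81 mm²); the 13.5×11.5 cube at (7.5, 1.5) contributes its full rectangle (area 155.25 mm²); the cube at (7, 12.5) is absent (z outside [-1, 4]); the r=12 cylinder at (3.5, -4) gives a regular 6-gon of circumradius 12 (constant along its height) (area = (6/2)·12.000²·sin(360°/6) = 374.12 mm²); After the difference (first − rest): starting from the r=10 cylinder (259.81 mm²), the 13.5×11.5 cube at (7.5, 1.5) partially overlaps it — only the 2.31 mm² overlap (of its 155.25 mm²) is removed, clipping the outline; the r=12 cylinder at (3.5, -4) partially overlaps it — only the 201.21 mm² overlap (of its 374.12 mm²) is removed, clipping the outline — area = 56.28 mm². Overall, the cross-section is a single solid region. Net area = 56.28 mm².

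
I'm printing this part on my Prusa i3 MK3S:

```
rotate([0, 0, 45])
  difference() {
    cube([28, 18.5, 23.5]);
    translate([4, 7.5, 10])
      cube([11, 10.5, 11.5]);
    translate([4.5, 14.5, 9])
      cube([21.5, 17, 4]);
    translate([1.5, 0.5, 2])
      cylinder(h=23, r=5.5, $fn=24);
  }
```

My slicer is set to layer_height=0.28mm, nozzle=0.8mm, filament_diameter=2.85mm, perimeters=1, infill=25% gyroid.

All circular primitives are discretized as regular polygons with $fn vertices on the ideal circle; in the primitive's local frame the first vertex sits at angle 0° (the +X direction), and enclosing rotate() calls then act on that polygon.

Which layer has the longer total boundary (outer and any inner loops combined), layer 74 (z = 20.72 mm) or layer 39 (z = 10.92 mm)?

Layer 74 (z = 20.72): the cube is present — its section is the full 28×18.5 rectangle (perimeter 93.00 mm); the cube at (4, 7.5) (footprint 11×10.5) is included at this height (perimeter 43.00 mm); the cube at (4.5, 14.5) does not reach this height (z outside [9, 13]); the r=5.5 cylinder at (1.5, 0.5) gives a regular 24-gon of circumradius 5.5 (constant along its height) (perimeter = 2·24·5.500·sin(180°/24) = 34.46 mm); Taking the first minus the rest: starting from the 28×18.5 cube, the 11×10.5 cube at (4, 7.5) lies wholly inside it (removes its full 115.50 mm² and its 43.00 mm outline becomes a hole wall); the r=5.5 cylinder at (1.5, 0.5) partially overlaps it — only the 35.07 mm² overlap (of its 93.95 mm²) is removed, clipping the outline — boundary (outer + 1 inner loop) = 133.92 mm; (whole slice rotated 45° about Z — lengths, areas and connectivity unchanged). So its perimeter = 133.92 mm. Layer 39 (z = 10.92): the cube (footprint 28×18.5) is included at this height (perimeter 93.00 mm); the cube at (4, 7.5) (footprint 11×10.5) is included at this height (perimeter 43.00 mm); the 21.5×17 cube at (4.5, 14.5) contributes its full rectangle (perimeter 77.00 mm); the cylinder at (1.5, 0.5): section is a regular 24-gon, circumradius r=5.5 (perimeter = 2·24·5.500·sin(180°/24) = 34.46 mm); After the difference (first − rest): starting from the 28×18.5 cube, the 11×10.5 cube at (4, 7.5) lies wholly inside it (removes its full 115.50 mm² and its 43.00 mm outline becomes a hole wall); the 21.5×17 cube at (4.5, 14.5) partially overlaps it — only the 49.25 mm² overlap (of its 365.50 mm²) is removed, clipping the outline; the r=5.5 cylinder at (1.5, 0.5) partially overlaps it — only the 35.07 mm² overlap (of its 93.95 mm²) is removed, clipping the outline — boundary = 113.92 mm; (rotated 45° about Z; rotation is an isometry so areas/perimeters/island counts are preserved). So its perimeter = 113.92 mm. Layer 74 is larger (133.92 vs 113.92 mm).

layer 74 (z = 20.72 mm)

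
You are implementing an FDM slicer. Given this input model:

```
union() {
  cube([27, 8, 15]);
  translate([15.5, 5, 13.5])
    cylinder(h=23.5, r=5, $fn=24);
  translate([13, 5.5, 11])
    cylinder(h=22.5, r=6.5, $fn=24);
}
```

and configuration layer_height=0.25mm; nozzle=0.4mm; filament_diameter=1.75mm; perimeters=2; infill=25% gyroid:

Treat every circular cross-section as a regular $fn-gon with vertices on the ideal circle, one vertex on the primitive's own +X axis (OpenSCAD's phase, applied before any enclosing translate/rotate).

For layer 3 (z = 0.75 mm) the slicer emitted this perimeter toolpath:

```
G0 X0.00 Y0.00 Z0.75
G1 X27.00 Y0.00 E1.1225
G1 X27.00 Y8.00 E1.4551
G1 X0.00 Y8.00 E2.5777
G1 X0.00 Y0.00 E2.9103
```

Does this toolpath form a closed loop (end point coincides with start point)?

yes

Start point (G0): (0.00, 0.00). End point (last G1): the path returns to the start — closed.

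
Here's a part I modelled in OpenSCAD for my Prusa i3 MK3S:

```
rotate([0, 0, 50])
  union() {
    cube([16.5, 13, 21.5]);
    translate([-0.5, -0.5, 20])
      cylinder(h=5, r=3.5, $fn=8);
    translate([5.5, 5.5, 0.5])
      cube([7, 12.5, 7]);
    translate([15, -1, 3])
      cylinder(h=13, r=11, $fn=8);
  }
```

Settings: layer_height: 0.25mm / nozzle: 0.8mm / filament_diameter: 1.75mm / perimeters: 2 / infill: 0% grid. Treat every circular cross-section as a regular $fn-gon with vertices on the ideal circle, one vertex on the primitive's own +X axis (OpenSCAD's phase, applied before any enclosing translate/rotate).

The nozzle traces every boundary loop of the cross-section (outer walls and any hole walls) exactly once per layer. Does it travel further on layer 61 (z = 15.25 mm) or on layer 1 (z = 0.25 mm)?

layer 61 (z = 15.25 mm)

Layer 61 (z = 15.25): the 16.5×13 cube contributes its full rectangle (perimeter 59.00 mm); the cylinder at (-0.5, -0.5) is absent (z outside [20, 25]); the cube at (5.5, 5.5) does not reach this height (z outside [0.5, 7.5]); the r=11 cylinder at (15, -1) gives a regular 8-gon of circumradius 11 (constant along its height) (perimeter = 2·8·11.000·sin(180°/8) = 67.35 mm); Merging all regions: the regions partially overlap (shared area 89.30 mm²), so the edge portions inside another operand are dropped and the merged outline is re-measured after clipping — boundary = 87.51 mm; (rotated 50° about Z; rotation is an isometry so areas/perimeters/island counts are preserved). So its perimeter = 87.51 mm. Layer 1 (z = 0.25): the 16.5×13 cube contributes its full rectangle (perimeter 59.00 mm); the cylinder at (-0.5, -0.5) does not reach this height (z outside [20, 25]); the cube at (5.5, 5.5) does not reach this height (z outside [0.5, 7.5]); the cylinder at (15, -1) is absent (z outside [3, 16]); Merging all regions: only the 16.5×13 cube is present, so the union is just that shape — boundary = 59.00 mm; (rotated 50° about Z; rotation is an isometry so areas/perimeters/island counts are preserved). So its perimeter = 59.00 mm. Layer 61 is larger (87.51 vs 59.00 mm).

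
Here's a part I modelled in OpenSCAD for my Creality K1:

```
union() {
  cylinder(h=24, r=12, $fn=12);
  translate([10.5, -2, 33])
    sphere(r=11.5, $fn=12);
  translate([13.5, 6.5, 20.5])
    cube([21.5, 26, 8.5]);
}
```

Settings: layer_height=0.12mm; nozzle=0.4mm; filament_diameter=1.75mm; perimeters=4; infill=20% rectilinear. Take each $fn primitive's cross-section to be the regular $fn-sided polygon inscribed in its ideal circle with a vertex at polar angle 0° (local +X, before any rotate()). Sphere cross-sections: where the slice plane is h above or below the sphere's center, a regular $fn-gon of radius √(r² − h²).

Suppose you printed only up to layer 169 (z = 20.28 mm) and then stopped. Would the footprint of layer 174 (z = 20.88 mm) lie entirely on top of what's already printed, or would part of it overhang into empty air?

Compare the two slices. At z = 20.28: the r=12 cylinder gives a regular 12-gon of circumradius 12 (constant along its height) (area = (12/2)·12.000²·sin(360°/12) = 432.00 mm²); the sphere at (10.5, -2) is absent (|z−center|=12.720 > r=11.5); the cube at (13.5, 6.5) is absent (z outside [20.5, 29]); Merging all regions: only the r=12 cylinder is present, so the union is just that shape — area = 432.00 mm². At z = 20.88: the r=12 cylinder gives a regular 12-gon of circumradius 12 (constant along its height) (area = (12/2)·12.000²·sin(360°/12) = 432.00 mm²); the sphere at (10.5, -2) is not intersected at this z (|z−center|=12.120 > r=11.5); the cube at (13.5, 6.5) is present — its section is the full 21.5×26 rectangle (area 559.00 mm²); Merging all regions: the 2 present regions are separate (no shared area or edge), so areas and boundary lengths simply add and each stays a separate island — area = 991.00 mm². Checking containment: at z = 20.88 the cross-section extends beyond the z = 20.28 cross-section by about 559.00 mm².

part overhangs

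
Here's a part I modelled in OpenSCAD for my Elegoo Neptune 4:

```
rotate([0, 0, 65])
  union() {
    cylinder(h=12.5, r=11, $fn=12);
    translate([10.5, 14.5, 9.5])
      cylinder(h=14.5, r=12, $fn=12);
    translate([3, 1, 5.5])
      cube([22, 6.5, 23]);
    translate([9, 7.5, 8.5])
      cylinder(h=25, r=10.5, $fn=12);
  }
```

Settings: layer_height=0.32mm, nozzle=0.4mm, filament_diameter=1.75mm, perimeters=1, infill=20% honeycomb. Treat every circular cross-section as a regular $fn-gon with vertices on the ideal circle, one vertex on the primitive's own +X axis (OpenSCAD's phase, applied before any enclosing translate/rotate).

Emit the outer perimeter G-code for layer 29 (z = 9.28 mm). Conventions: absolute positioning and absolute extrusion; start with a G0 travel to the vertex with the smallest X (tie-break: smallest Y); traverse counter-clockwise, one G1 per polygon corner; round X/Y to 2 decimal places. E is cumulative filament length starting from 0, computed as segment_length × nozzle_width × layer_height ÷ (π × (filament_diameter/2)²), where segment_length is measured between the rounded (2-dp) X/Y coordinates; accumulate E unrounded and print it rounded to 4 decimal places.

At z = 9.28 mm: the r=11 cylinder gives a regular 12-gon of circumradius 11 (constant along its height); the cylinder at (10.5, 14.5) is absent (z outside [9.5, 24]); the cube at (3, 1) is present — its section is the full 22×6.5 rectangle; the r=10.5 cylinder at (9, 7.5) contributes a regular 12-gon of circumradius 10.5; Taking the union: the regions partially overlap (shared area 215.11 mm²), so overlapping operands fuse into one piece — 1 connected region; (whole slice rotated 65° about Z — lengths, areas and connectivity unchanged). The outline is a single polygon with 20 vertices. Extrusion per mm of travel: 0.4 × 0.32 / (π × 0.875²) = 0.053216. Accumulating E over each segment gives final E = 5.5859.

G0 X-13.45 Y10.41 Z9.28
G1 X-11.59 Y5.30 E0.2894
G1 X-10.08 Y4.03 E0.3944
G1 X-10.96 Y-0.96 E0.6640
G1 X-9.01 Y-6.31 E0.9671
G1 X-4.65 Y-9.97 E1.2700
G1 X0.96 Y-10.96 E1.5732
G1 X6.31 Y-9.01 E1.8762
G1 X9.97 Y-4.65 E2.1791
G1 X10.96 Y0.96 E2.4823
G1 X9.01 Y6.31 E2.7853
G1 X6.75 Y8.20 E2.9421
G1 X7.47 Y12.24 E3.1605
G1 X6.21 Y15.69 E3.3559
G1 X9.66 Y23.08 E3.7899
G1 X3.77 Y25.83 E4.1359
G1 X1.44 Y20.84 E4.4289
G1 X-3.91 Y21.79 E4.7181
G1 X-9.02 Y19.93 E5.0075
G1 X-12.51 Y15.76 E5.2969
G1 X-13.45 Y10.41 E5.5859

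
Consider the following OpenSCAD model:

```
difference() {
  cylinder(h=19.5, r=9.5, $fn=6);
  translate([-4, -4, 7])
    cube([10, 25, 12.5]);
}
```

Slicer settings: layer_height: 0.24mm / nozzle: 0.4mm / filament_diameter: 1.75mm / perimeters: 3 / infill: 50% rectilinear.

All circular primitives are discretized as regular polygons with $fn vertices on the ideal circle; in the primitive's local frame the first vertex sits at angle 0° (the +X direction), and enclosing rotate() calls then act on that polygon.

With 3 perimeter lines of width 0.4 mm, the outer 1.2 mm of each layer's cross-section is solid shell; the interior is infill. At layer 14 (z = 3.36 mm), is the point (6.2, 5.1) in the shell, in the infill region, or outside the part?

At z = 3.36 mm: the cylinder: section is a regular 6-gon, circumradius r=9.5; the cube at (-4, -4) is not intersected at this z (z outside [7, 19.5]); After the difference (first − rest): none of the subtracted shapes is present at this height, so the r=9.5 cylinder is unchanged — 1 connected region. Overall, the cross-section is a single solid region. The nearest boundary edge runs (9.50, 0.00)→(4.75, 8.23); distance from the point to it = 0.31 mm. The point is inside the cross-section, 0.31 mm from the nearest boundary — within the 1.2 mm shell band (3 × 0.4).

shell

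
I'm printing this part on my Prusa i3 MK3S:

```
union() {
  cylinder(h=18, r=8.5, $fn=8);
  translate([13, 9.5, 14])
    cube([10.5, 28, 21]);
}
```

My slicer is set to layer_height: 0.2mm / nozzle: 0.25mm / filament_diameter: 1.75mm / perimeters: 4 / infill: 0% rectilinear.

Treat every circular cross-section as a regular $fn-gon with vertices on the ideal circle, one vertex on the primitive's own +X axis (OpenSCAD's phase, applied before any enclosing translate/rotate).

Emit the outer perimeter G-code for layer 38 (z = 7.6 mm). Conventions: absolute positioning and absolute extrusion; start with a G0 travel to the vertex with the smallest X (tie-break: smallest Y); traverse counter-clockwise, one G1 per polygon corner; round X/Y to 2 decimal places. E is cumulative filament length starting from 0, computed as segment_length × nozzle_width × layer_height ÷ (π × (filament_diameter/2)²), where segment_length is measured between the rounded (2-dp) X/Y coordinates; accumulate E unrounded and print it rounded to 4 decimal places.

G0 X-8.50 Y0.00 Z7.60
G1 X-6.01 Y-6.01 E0.1352
G1 X0.00 Y-8.50 E0.2705
G1 X6.01 Y-6.01 E0.4057
G1 X8.50 Y0.00 E0.5409
G1 X6.01 Y6.01 E0.6762
G1 X0.00 Y8.50 E0.8114
G1 X-6.01 Y6.01 E0.9466
G1 X-8.50 Y0.00 E1.0819

At z = 7.6 mm: the r=8.5 cylinder gives a regular 8-gon of circumradius 8.5 (constant along its height); the cube at (13, 9.5) does not reach this height (z outside [14, 35]); Merging all regions: only the r=8.5 cylinder is present, so the union is just that shape — 1 connected region. The outline is a single polygon with 8 vertices. Extrusion per mm of travel: 0.25 × 0.2 / (π × 0.875²) = 0.020788. Accumulating E over each segment gives final E = 1.0819.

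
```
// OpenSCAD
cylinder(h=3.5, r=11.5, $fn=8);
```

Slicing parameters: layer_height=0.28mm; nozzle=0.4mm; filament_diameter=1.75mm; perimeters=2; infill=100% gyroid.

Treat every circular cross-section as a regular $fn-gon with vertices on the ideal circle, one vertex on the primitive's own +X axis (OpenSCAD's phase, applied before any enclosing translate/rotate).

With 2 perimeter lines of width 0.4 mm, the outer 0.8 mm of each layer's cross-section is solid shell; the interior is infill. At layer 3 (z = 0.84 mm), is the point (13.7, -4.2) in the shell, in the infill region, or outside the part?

At z = 0.84 mm: the r=11.5 cylinder contributes a regular 8-gon of circumradius 11.5. Overall, the cross-section is a single solid region. The nearest boundary edge runs (8.13, -8.13)→(11.50, 0.00); distance from the point to it = 3.64 mm. The point is not inside any of the regions above, so it lies outside the cross-section (3.64 mm from the nearest boundary).

outside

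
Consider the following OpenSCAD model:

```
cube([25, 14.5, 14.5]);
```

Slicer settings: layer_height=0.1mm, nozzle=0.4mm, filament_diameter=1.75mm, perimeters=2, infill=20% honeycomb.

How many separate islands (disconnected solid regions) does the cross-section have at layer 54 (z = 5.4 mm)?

1

At z = 5.4 mm: the 25×14.5 cube contributes its full rectangle. Overall, the cross-section is a single solid region. Island count = 1.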